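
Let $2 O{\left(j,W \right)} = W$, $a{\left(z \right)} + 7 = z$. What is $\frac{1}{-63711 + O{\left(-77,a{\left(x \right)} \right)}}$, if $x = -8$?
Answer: $- \frac{2}{127437} \approx -1.5694 \cdot 10^{-5}$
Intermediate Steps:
$a{\left(z \right)} = -7 + z$
$O{\left(j,W \right)} = \frac{W}{2}$
$\frac{1}{-63711 + O{\left(-77,a{\left(x \right)} \right)}} = \frac{1}{-63711 + \frac{-7 - 8}{2}} = \frac{1}{-63711 + \frac{1}{2} \left(-15\right)} = \frac{1}{-63711 - \frac{15}{2}} = \frac{1}{- \frac{127437}{2}} = - \frac{2}{127437}$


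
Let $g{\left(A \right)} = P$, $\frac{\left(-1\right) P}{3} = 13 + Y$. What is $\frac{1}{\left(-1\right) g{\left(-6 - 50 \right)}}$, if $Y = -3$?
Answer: $\frac{1}{30} \approx 0.033333$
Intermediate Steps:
$P = -30$ ($P = - 3 \left(13 - 3\right) = \left(-3\right) 10 = -30$)
$g{\left(A \right)} = -30$
$\frac{1}{\left(-1\right) g{\left(-6 - 50 \right)}} = \frac{1}{\left(-1\right) \left(-30\right)} = \frac{1}{30}$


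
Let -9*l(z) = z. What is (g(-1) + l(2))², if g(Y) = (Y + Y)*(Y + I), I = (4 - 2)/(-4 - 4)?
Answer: 1681/324 ≈ 5.1883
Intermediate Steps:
l(z) = -z/9
I = -¼ (I = 2/(-8) = 2*(-⅛) = -¼ ≈ -0.25000)
g(Y) = 2*Y*(-¼ + Y) (g(Y) = (Y + Y)*(Y - ¼) = (2*Y)*(-¼ + Y) = 2*Y*(-¼ + Y))
(g(-1) + l(2))² = ((½)*(-1)*(-1 + 4*(-1)) - ⅑*2)² = ((½)*(-1)*(-1 - 4) - 2/9)² = ((½)*(-1)*(-5) - 2/9)² = (5/2 - 2/9)² = (41/18)² = 1681/324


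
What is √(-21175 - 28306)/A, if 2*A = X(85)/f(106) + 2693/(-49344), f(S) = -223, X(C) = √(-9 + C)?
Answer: -13216316401536*I*√49481/175599984985 + 2171868659712*I*√940139/175599984985 ≈ -4749.5*I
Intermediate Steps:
A = -2693/98688 - √19/223 (A = (√(-9 + 85)/(-223) + 2693/(-49344))/2 = (√76*(-1/223) + 2693*(-1/49344))/2 = ((2*√19)*(-1/223) - 2693/49344)/2 = (-2*√19/223 - 2693/49344)/2 = (-2693/49344 - 2*√19/223)/2 = -2693/98688 - √19/223 ≈ -0.046835)
√(-21175 - 28306)/A = √(-21175 - 28306)/(-2693/98688 - √19/223) = √(-49481)/(-2693/98688 - √19/223) = (I*√49481)/(-2693/98688 - √19/223) = I*√49481/(-2693/98688 - √19/223)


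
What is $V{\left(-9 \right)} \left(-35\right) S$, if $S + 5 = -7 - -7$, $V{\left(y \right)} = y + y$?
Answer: $-3150$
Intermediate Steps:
$V{\left(y \right)} = 2 y$
$S = -5$ ($S = -5 - 0 = -5 + \left(-7 + 7\right) = -5 + 0 = -5$)
$V{\left(-9 \right)} \left(-35\right) S = 2 \left(-9\right) \left(-35\right) \left(-5\right) = \left(-18\right) \left(-35\right) \left(-5\right) = 630 \left(-5\right) = -3150$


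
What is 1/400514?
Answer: 1/400514 ≈ 2.4968e-6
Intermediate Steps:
1/400514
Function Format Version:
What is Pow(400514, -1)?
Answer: Rational(1, 400514) ≈ 2.4968e-6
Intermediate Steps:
Pow(400514, -1) = Rational(1, 400514)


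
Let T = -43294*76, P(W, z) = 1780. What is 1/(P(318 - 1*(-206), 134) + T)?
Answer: -1/3288564 ≈ -3.0408e-7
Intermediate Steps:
T = -3290344
1/(P(318 - 1*(-206), 134) + T) = 1/(1780 - 3290344) = 1/(-3288564) = -1/3288564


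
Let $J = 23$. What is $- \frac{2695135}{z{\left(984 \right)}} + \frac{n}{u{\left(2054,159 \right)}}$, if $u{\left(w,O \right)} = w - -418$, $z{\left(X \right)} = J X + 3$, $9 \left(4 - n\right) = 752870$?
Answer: $- \frac{855575123}{5595372} \approx -152.91$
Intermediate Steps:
$n = - \frac{752834}{9}$ ($n = 4 - \frac{752870}{9} = - \frac{752834}{9} \approx -83648.0$)
$z{\left(X \right)} = 3 + 23 X$ ($z{\left(X \right)} = 23 X + 3 = 3 + 23 X$)
$u{\left(w,O \right)} = 418 + w$ ($u{\left(w,O \right)} = w + 418 = 418 + w$)
$- \frac{2695135}{z{\left(984 \right)}} + \frac{n}{u{\left(2054,159 \right)}} = - \frac{2695135}{3 + 23 \cdot 984} - \frac{752834}{9 \left(418 + 2054\right)} = - \frac{2695135}{3 + 22632} - \frac{752834}{9 \cdot 2472} = - \frac{2695135}{22635} - \frac{376417}{11124} = \left(-2695135\right) \frac{1}{22635} - \frac{376417}{11124} = - \frac{539027}{4527} - \frac{376417}{11124} = - \frac{855575123}{5595372}$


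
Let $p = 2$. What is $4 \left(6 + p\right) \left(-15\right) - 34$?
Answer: $-514$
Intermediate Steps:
$4 \left(6 + p\right) \left(-15\right) - 34 = 4 \left(6 + 2\right) \left(-15\right) - 34 = 4 \cdot 8 \left(-15\right) - 34 = 32 \left(-15\right) - 34 = -480 - 34 = -514$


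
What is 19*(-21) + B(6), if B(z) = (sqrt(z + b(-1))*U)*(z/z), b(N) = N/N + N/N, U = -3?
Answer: -399 - 6*sqrt(2) ≈ -407.49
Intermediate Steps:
b(N) = 2 (b(N) = 1 + 1 = 2)
B(z) = -3*sqrt(2 + z) (B(z) = (sqrt(z + 2)*(-3))*(z/z) = (sqrt(2 + z)*(-3))*1 = -3*sqrt(2 + z)*1 = -3*sqrt(2 + z))
19*(-21) + B(6) = 19*(-21) - 3*sqrt(2 + 6) = -399 - 6*sqrt(2)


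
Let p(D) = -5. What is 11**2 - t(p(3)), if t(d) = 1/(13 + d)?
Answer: 967/8 ≈ 120.88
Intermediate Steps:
11**2 - t(p(3)) = 11**2 - 1/(13 - 5) = 121 - 1/8 = 967/8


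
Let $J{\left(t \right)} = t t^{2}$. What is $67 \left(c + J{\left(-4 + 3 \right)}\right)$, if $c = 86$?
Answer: $5695$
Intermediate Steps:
$J{\left(t \right)} = t^{3}$
$67 \left(c + J{\left(-4 + 3 \right)}\right) = 67 \left(86 + \left(-4 + 3\right)^{3}\right) = 67 \left(86 + \left(-1\right)^{3}\right) = 67 \left(86 - 1\right) = 67 \cdot 85 = 5695$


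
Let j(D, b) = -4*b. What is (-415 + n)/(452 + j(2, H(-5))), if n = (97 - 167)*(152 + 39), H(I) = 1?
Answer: -13785/448 ≈ -30.770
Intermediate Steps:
n = -13370 (n = -70*191 = -13370)
(-415 + n)/(452 + j(2, H(-5))) = (-415 - 13370)/(452 - 4*1) = -13785/(452 - 4) = -13785/448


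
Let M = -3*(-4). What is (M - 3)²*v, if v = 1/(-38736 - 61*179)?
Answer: -81/49655 ≈ -0.0016313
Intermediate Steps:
M = 12
v = -1/49655 (v = 1/(-38736 - 10919) = 1/(-49655) = -1/49655 ≈ -2.0139e-5)
(M - 3)²*v = (12 - 3)²*(-1/49655) = 9²*(-1/49655) = 81*(-1/49655) = -81/49655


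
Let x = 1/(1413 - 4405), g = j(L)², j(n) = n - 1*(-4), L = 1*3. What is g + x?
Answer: 146607/2992 ≈ 49.000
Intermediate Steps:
L = 3
j(n) = 4 + n (j(n) = n + 4 = 4 + n)
g = 49 (g = (4 + 3)² = 7² = 49)
x = -1/2992 (x = 1/(-2992) = -1/2992 ≈ -0.00033422)
g + x = 49 - 1/2992 = 146607/2992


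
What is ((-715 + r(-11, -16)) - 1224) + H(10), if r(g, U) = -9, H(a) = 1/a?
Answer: -19479/10 ≈ -1947.9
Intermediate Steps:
((-715 + r(-11, -16)) - 1224) + H(10) = ((-715 - 9) - 1224) + 1/10 = (-724 - 1224) + ⅒ = -1948 + ⅒ = -19479/10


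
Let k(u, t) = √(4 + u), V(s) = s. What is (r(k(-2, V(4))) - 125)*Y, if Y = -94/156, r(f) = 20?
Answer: 1645/26 ≈ 63.269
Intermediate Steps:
Y = -47/78 (Y = -94*1/156 = -47/78 ≈ -0.60256)
(r(k(-2, V(4))) - 125)*Y = (20 - 125)*(-47/78) = -105*(-47/78) = 1645/26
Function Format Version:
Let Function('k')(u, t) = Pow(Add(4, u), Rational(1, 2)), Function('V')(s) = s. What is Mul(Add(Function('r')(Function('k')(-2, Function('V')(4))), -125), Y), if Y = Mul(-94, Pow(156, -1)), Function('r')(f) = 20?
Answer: Rational(1645, 26) ≈ 63.269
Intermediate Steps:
Y = Rational(-47, 78) (Y = Mul(-94, Rational(1, 156)) = Rational(-47, 78) ≈ -0.60256)
Mul(Add(Function('r')(Function('k')(-2, Function('V')(4))), -125), Y) = Mul(Add(20, -125), Rational(-47, 78)) = Mul(-105, Rational(-47, 78)) = Rational(1645, 26)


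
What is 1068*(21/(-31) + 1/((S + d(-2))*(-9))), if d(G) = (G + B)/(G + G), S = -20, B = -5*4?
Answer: -1929164/2697 ≈ -715.30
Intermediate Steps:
B = -20
d(G) = (-20 + G)/(2*G) (d(G) = (G - 20)/(G + G) = (-20 + G)/((2*G)) = (-20 + G)*(1/(2*G)) = (-20 + G)/(2*G))
1068*(21/(-31) + 1/((S + d(-2))*(-9))) = 1068*(21/(-31) + 1/(-20 + (1/2)*(-20 - 2)/(-2)*(-9))) = 1068*(21*(-1/31) - 1/9/(-20 + (1/2)*(-1/2)*(-22))) = 1068*(-21/31 - 1/9/(-20 + 11/2)) = 1068*(-21/31 - 1/9/(-29/2)) = 1068*(-21/31 - 2/29*(-1/9)) = 1068*(-21/31 + 2/261) = 1068*(-5419/8091) = -1929164/2697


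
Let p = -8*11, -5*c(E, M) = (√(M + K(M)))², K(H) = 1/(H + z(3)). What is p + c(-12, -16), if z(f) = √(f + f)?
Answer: -52992/625 + √6/1250 ≈ -84.785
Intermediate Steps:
z(f) = √2*√f (z(f) = √(2*f) = √2*√f)
K(H) = 1/(H + √6) (K(H) = 1/(H + √2*√3) = 1/(H + √6))
c(E, M) = -M/5 - 1/(5*(M + √6)) (c(E, M) = -(M/5 + 1/(5*(M + √6))) = -(M + 1/(M + √6))/5 = -M/5 - 1/(5*(M + √6)))
p = -88
p + c(-12, -16) = -88 + (-1 - 1*(-16)*(-16 + √6))/(5*(-16 + √6)) = -88 + (-1 + (-256 + 16*√6))/(5*(-16 + √6)) = -88 + (-257 + 16*√6)/(5*(-16 + √6))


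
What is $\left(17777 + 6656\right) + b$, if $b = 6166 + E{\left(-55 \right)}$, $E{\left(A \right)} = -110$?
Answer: $30489$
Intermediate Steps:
$b = 6056$ ($b = 6166 - 110 = 6056$)
$\left(17777 + 6656\right) + b = \left(17777 + 6656\right) + 6056 = 24433 + 6056 = 30489$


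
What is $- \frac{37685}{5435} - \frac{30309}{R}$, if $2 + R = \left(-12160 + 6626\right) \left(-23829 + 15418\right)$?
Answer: $- \frac{350853705347}{50596015064} \approx -6.9344$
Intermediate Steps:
$R = 46546472$ ($R = -2 + \left(-12160 + 6626\right) \left(-23829 + 15418\right) = -2 - -46546474 = -2 + 46546474 = 46546472$)
$- \frac{37685}{5435} - \frac{30309}{R} = - \frac{37685}{5435} - \frac{30309}{46546472} = \left(-37685\right) \frac{1}{5435} - \frac{30309}{46546472} = - \frac{7537}{1087} - \frac{30309}{46546472} = - \frac{350853705347}{50596015064}$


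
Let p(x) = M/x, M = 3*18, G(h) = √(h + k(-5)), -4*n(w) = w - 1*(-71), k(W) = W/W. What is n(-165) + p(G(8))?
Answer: 83/2 ≈ 41.500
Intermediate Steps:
k(W) = 1
n(w) = -71/4 - w/4 (n(w) = -(w - 1*(-71))/4 = -(w + 71)/4 = -(71 + w)/4 = -71/4 - w/4)
G(h) = √(1 + h) (G(h) = √(h + 1) = √(1 + h))
M = 54
p(x) = 54/x
n(-165) + p(G(8)) = (-71/4 - ¼*(-165)) + 54/(√(1 + 8)) = (-71/4 + 165/4) + 54/(√9) = 47/2 + 54/3 = 47/2 + 54*(⅓) = 47/2 + 18 = 83/2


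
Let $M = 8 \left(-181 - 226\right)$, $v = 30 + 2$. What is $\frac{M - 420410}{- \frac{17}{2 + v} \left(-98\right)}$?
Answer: $- \frac{423666}{49} \approx -8646.3$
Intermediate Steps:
$v = 32$
$M = -3256$ ($M = 8 \left(-407\right) = -3256$)
$\frac{M - 420410}{- \frac{17}{2 + v} \left(-98\right)} = \frac{-3256 - 420410}{- \frac{17}{2 + 32} \left(-98\right)} = - \frac{423666}{- \frac{17}{34} \left(-98\right)} = - \frac{423666}{\left(-17\right) \frac{1}{34} \left(-98\right)} = - \frac{423666}{\left(- \frac{1}{2}\right) \left(-98\right)} = - \frac{423666}{49}$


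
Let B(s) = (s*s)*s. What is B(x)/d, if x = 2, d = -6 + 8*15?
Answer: 4/57 ≈ 0.070175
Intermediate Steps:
d = 114 (d = -6 + 120 = 114)
B(s) = s³ (B(s) = s²*s = s³)
B(x)/d = 2³/114 = 8*(1/114) = 4/57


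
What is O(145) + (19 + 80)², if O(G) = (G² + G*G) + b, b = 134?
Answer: 51985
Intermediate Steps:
O(G) = 134 + 2*G² (O(G) = (G² + G*G) + 134 = (G² + G²) + 134 = 2*G² + 134 = 134 + 2*G²)
O(145) + (19 + 80)² = (134 + 2*145²) + (19 + 80)² = (134 + 2*21025) + 99² = (134 + 42050) + 9801 = 42184 + 9801 = 51985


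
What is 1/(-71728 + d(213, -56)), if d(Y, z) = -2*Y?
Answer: -1/72154 ≈ -1.3859e-5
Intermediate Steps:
1/(-71728 + d(213, -56)) = 1/(-71728 - 2*213) = 1/(-71728 - 426) = 1/(-72154) = -1/72154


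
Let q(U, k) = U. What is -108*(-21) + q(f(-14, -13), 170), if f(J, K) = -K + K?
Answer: 2268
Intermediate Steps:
f(J, K) = 0
-108*(-21) + q(f(-14, -13), 170) = -108*(-21) + 0 = 2268 + 0 = 2268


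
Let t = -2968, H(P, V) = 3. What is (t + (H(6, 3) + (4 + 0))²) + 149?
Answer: -2770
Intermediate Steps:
(t + (H(6, 3) + (4 + 0))²) + 149 = (-2968 + (3 + (4 + 0))²) + 149 = (-2968 + (3 + 4)²) + 149 = (-2968 + 7²) + 149 = (-2968 + 49) + 149 = -2919 + 149 = -2770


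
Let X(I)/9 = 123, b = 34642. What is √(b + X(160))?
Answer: √35749 ≈ 189.07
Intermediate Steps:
X(I) = 1107 (X(I) = 9*123 = 1107)
√(b + X(160)) = √(34642 + 1107) = √35749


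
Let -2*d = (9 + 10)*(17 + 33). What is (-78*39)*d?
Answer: 1444950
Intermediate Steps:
d = -475 (d = -(9 + 10)*(17 + 33)/2 = -19*50/2 = -1/2*950 = -475)
(-78*39)*d = -78*39*(-475) = -3042*(-475) = 1444950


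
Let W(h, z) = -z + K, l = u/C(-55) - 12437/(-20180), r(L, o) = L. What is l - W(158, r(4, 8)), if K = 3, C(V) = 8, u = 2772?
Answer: 7024987/20180 ≈ 348.12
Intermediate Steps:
l = 7004807/20180 (l = 2772/8 - 12437/(-20180) = 2772*(1/8) - 12437*(-1/20180) = 693/2 + 12437/20180 = 7004807/20180 ≈ 347.12)
W(h, z) = 3 - z (W(h, z) = -z + 3 = 3 - z)
l - W(158, r(4, 8)) = 7004807/20180 - (3 - 1*4) = 7004807/20180 - (3 - 4) = 7004807/20180 - 1*(-1) = 7004807/20180 + 1 = 7024987/20180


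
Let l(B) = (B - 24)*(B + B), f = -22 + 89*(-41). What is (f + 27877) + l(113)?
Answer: 44320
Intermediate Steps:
f = -3671 (f = -22 - 3649 = -3671)
l(B) = 2*B*(-24 + B) (l(B) = (-24 + B)*(2*B) = 2*B*(-24 + B))
(f + 27877) + l(113) = (-3671 + 27877) + 2*113*(-24 + 113) = 24206 + 2*113*89 = 24206 + 20114 = 44320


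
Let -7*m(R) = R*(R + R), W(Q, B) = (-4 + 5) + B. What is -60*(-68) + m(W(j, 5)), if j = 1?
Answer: 28488/7 ≈ 4069.7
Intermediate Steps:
W(Q, B) = 1 + B
m(R) = -2*R²/7 (m(R) = -R*(R + R)/7 = -R*2*R/7 = -2*R²/7)
-60*(-68) + m(W(j, 5)) = -60*(-68) - 2*(1 + 5)²/7 = 4080 - 2/7*6² = 4080 - 2/7*36 = 4080 - 72/7 = 28488/7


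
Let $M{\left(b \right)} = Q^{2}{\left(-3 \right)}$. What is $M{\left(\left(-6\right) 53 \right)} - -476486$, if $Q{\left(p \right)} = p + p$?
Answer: $476522$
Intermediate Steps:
$Q{\left(p \right)} = 2 p$
$M{\left(b \right)} = 36$ ($M{\left(b \right)} = \left(2 \left(-3\right)\right)^{2} = \left(-6\right)^{2} = 36$)
$M{\left(\left(-6\right) 53 \right)} - -476486 = 36 - -476486 = 36 + 476486 = 476522$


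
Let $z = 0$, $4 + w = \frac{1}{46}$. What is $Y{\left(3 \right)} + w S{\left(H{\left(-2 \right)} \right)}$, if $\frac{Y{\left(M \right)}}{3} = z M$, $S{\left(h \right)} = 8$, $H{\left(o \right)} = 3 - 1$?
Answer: $- \frac{732}{23} \approx -31.826$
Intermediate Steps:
$w = - \frac{183}{46}$ ($w = -4 + \frac{1}{46} = - \frac{183}{46} \approx -3.9783$)
$H{\left(o \right)} = 2$ ($H{\left(o \right)} = 3 - 1 = 2$)
$Y{\left(M \right)} = 0$ ($Y{\left(M \right)} = 3 \cdot 0 M = 3 \cdot 0 = 0$)
$Y{\left(3 \right)} + w S{\left(H{\left(-2 \right)} \right)} = 0 - \frac{732}{23} = - \frac{732}{23}$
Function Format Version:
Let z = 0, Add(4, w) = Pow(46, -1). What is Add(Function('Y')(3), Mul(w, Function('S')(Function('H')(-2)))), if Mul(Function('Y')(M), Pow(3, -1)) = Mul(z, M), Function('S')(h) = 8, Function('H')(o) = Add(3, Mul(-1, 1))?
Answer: Rational(-732, 23) ≈ -31.826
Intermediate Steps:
w = Rational(-183, 46) (w = Add(-4, Pow(46, -1)) = Add(-4, Rational(1, 46)) = Rational(-183, 46) ≈ -3.9783)
Function('H')(o) = 2 (Function('H')(o) = Add(3, -1) = 2)
Function('Y')(M) = 0 (Function('Y')(M) = Mul(3, Mul(0, M)) = Mul(3, 0) = 0)
Add(Function('Y')(3), Mul(w, Function('S')(Function('H')(-2)))) = Add(0, Mul(Rational(-183, 46), 8)) = Add(0, Rational(-732, 23)) = Rational(-732, 23)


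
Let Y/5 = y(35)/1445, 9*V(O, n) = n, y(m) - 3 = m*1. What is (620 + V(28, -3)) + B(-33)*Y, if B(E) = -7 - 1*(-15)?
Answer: 538163/867 ≈ 620.72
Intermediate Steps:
y(m) = 3 + m (y(m) = 3 + m*1 = 3 + m)
V(O, n) = n/9
B(E) = 8 (B(E) = -7 + 15 = 8)
Y = 38/289 (Y = 5*((3 + 35)/1445) = 5*(38*(1/1445)) = 5*(38/1445) = 38/289 ≈ 0.13149)
(620 + V(28, -3)) + B(-33)*Y = (620 + (⅑)*(-3)) + 8*(38/289) = (620 - ⅓) + 304/289 = 1859/3 + 304/289 = 538163/867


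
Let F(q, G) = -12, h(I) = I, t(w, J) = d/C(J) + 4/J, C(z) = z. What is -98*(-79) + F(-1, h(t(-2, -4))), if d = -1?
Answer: 7730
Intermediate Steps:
t(w, J) = 3/J (t(w, J) = -1/J + 4/J = 3/J)
-98*(-79) + F(-1, h(t(-2, -4))) = -98*(-79) - 12 = 7742 - 12 = 7730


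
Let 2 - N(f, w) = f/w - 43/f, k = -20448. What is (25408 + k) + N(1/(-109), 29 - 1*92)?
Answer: 1888424/6867 ≈ 275.00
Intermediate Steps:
N(f, w) = 2 + 43/f - f/w (N(f, w) = 2 - (f/w - 43/f) = 2 - (-43/f + f/w) = 2 + (43/f - f/w) = 2 + 43/f - f/w)
(25408 + k) + N(1/(-109), 29 - 1*92) = (25408 - 20448) + (2 + 43/(1/(-109)) - 1/(-109*(29 - 1*92))) = 4960 + (2 + 43/(-1/109) - 1*(-1/109)/(29 - 92)) = 4960 + (2 + 43*(-109) - 1*(-1/109)/(-63)) = 4960 + (2 - 4687 - 1*(-1/109)*(-1/63)) = 4960 + (2 - 4687 - 1/6867) = 4960 - 32171896/6867 = 1888424/6867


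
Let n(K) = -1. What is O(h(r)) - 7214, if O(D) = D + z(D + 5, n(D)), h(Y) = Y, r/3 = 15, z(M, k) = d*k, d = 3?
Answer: -7172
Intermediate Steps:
z(M, k) = 3*k
r = 45 (r = 3*15 = 45)
O(D) = -3 + D (O(D) = D + 3*(-1) = D - 3 = -3 + D)
O(h(r)) - 7214 = (-3 + 45) - 7214 = 42 - 7214 = -7172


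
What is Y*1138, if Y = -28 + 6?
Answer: -25036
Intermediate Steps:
Y = -22
Y*1138 = -22*1138 = -25036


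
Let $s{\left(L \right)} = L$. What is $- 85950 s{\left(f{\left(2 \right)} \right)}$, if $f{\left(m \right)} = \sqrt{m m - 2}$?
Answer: $- 85950 \sqrt{2} \approx -1.2155 \cdot 10^{5}$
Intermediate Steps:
$f{\left(m \right)} = \sqrt{-2 + m^{2}}$ ($f{\left(m \right)} = \sqrt{m^{2} - 2} = \sqrt{-2 + m^{2}}$)
$- 85950 s{\left(f{\left(2 \right)} \right)} = - 85950 \sqrt{-2 + 2^{2}} = - 85950 \sqrt{-2 + 4} = - 85950 \sqrt{2}$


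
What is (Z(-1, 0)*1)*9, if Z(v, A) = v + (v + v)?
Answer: -27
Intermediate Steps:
Z(v, A) = 3*v (Z(v, A) = v + 2*v = 3*v)
(Z(-1, 0)*1)*9 = ((3*(-1))*1)*9 = -3*1*9 = -3*9 = -27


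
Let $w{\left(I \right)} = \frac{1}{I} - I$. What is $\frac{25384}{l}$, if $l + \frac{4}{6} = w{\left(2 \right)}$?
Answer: $- \frac{152304}{13} \approx -11716.0$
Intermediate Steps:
$l = - \frac{13}{6}$ ($l = - \frac{2}{3} + \left(\frac{1}{2} - 2\right) = - \frac{2}{3} - \frac{3}{2} = - \frac{13}{6} \approx -2.1667$)
$\frac{25384}{l} = \frac{25384}{- \frac{13}{6}} = 25384 \left(- \frac{6}{13}\right) = - \frac{152304}{13}$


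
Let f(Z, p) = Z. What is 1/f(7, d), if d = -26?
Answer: ⅐ ≈ 0.14286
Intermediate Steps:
1/f(7, d) = 1/7 = ⅐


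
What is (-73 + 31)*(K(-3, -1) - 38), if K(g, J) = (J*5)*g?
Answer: 966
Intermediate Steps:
K(g, J) = 5*J*g (K(g, J) = (5*J)*g = 5*J*g)
(-73 + 31)*(K(-3, -1) - 38) = (-73 + 31)*(5*(-1)*(-3) - 38) = -42*(15 - 38) = -42*(-23) = 966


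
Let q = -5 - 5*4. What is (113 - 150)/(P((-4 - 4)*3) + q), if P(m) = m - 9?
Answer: 37/58 ≈ 0.63793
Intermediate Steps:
P(m) = -9 + m
q = -25 (q = -5 - 20 = -25)
(113 - 150)/(P((-4 - 4)*3) + q) = (113 - 150)/((-9 + (-4 - 4)*3) - 25) = -37/((-9 - 8*3) - 25) = -37/((-9 - 24) - 25) = -37/(-33 - 25) = -37/(-58) = -1/58*(-37) = 37/58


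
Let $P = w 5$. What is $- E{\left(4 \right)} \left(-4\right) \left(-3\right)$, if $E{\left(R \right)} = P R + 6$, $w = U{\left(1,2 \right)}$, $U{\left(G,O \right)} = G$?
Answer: $-312$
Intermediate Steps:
$w = 1$
$P = 5$ ($P = 1 \cdot 5 = 5$)
$E{\left(R \right)} = 6 + 5 R$ ($E{\left(R \right)} = 5 R + 6 = 6 + 5 R$)
$- E{\left(4 \right)} \left(-4\right) \left(-3\right) = - \left(6 + 5 \cdot 4\right) \left(-4\right) \left(-3\right) = - \left(6 + 20\right) \left(-4\right) \left(-3\right) = - 26 \left(-4\right) \left(-3\right) = - \left(-104\right) \left(-3\right) = \left(-1\right) 312 = -312$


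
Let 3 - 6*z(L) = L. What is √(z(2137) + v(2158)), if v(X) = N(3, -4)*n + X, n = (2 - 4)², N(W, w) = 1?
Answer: √16257/3 ≈ 42.501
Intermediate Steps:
n = 4 (n = (-2)² = 4)
z(L) = ½ - L/6
v(X) = 4 + X (v(X) = 1*4 + X = 4 + X)
√(z(2137) + v(2158)) = √((½ - ⅙*2137) + (4 + 2158)) = √((½ - 2137/6) + 2162) = √(-1067/3 + 2162) = √(5419/3) = √16257/3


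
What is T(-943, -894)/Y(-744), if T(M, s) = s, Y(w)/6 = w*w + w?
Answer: -149/552792 ≈ -0.00026954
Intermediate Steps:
Y(w) = 6*w + 6*w² (Y(w) = 6*(w*w + w) = 6*(w² + w) = 6*(w + w²) = 6*w + 6*w²)
T(-943, -894)/Y(-744) = -894*(-1/(4464*(1 - 744))) = -894/(6*(-744)*(-743)) = -894/3316752 = -894*1/3316752 = -149/552792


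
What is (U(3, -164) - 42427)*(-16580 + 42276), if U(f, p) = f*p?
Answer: -1102846624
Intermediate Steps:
(U(3, -164) - 42427)*(-16580 + 42276) = (3*(-164) - 42427)*(-16580 + 42276) = (-492 - 42427)*25696 = -42919*25696 = -1102846624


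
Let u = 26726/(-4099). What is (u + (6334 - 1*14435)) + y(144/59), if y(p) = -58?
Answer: -33470467/4099 ≈ -8165.5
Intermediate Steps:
u = -26726/4099 (u = 26726*(-1/4099) = -26726/4099 ≈ -6.5201)
(u + (6334 - 1*14435)) + y(144/59) = (-26726/4099 + (6334 - 1*14435)) - 58 = (-26726/4099 + (6334 - 14435)) - 58 = (-26726/4099 - 8101) - 58 = -33232725/4099 - 58 = -33470467/4099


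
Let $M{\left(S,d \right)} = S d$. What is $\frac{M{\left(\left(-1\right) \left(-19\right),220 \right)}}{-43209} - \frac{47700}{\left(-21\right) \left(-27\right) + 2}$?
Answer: $- \frac{2063447720}{24585921} \approx -83.928$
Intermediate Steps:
$\frac{M{\left(\left(-1\right) \left(-19\right),220 \right)}}{-43209} - \frac{47700}{\left(-21\right) \left(-27\right) + 2} = \frac{\left(-1\right) \left(-19\right) 220}{-43209} - \frac{47700}{\left(-21\right) \left(-27\right) + 2} = 19 \cdot 220 \left(- \frac{1}{43209}\right) - \frac{47700}{567 + 2} = 4180 \left(- \frac{1}{43209}\right) - \frac{47700}{569} = - \frac{4180}{43209} - \frac{47700}{569} = - \frac{2063447720}{24585921}$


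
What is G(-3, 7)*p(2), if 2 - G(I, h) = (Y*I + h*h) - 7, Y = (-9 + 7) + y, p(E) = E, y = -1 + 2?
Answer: -86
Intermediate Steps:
y = 1
Y = -1 (Y = (-9 + 7) + 1 = -2 + 1 = -1)
G(I, h) = 9 + I - h**2 (G(I, h) = 2 - ((-I + h*h) - 7) = 2 - ((-I + h**2) - 7) = 2 - ((h**2 - I) - 7) = 2 - (-7 + h**2 - I) = 2 + (7 + I - h**2) = 9 + I - h**2)
G(-3, 7)*p(2) = (9 - 3 - 1*7**2)*2 = (9 - 3 - 1*49)*2 = (9 - 3 - 49)*2 = -43*2 = -86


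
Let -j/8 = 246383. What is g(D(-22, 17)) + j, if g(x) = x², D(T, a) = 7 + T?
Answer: -1970839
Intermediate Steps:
j = -1971064 (j = -8*246383 = -1971064)
g(D(-22, 17)) + j = (7 - 22)² - 1971064 = (-15)² - 1971064 = 225 - 1971064 = -1970839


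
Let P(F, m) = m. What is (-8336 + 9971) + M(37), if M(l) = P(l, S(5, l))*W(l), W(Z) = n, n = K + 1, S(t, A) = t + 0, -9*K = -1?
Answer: 14765/9 ≈ 1640.6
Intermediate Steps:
K = ⅑ (K = -⅑*(-1) = ⅑ ≈ 0.11111)
S(t, A) = t
n = 10/9 (n = ⅑ + 1 = 10/9 ≈ 1.1111)
W(Z) = 10/9
M(l) = 50/9 (M(l) = 5*(10/9) = 50/9)
(-8336 + 9971) + M(37) = (-8336 + 9971) + 50/9 = 1635 + 50/9 = 14765/9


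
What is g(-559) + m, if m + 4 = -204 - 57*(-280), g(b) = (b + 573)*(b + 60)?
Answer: 8766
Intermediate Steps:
g(b) = (60 + b)*(573 + b) (g(b) = (573 + b)*(60 + b) = (60 + b)*(573 + b))
m = 15752 (m = -4 + (-204 - 57*(-280)) = -4 + (-204 + 15960) = -4 + 15756 = 15752)
g(-559) + m = (34380 + (-559)² + 633*(-559)) + 15752 = (34380 + 312481 - 353847) + 15752 = -6986 + 15752 = 8766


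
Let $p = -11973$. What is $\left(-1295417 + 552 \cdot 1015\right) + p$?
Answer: $-747110$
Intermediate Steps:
$\left(-1295417 + 552 \cdot 1015\right) + p = \left(-1295417 + 552 \cdot 1015\right) - 11973 = \left(-1295417 + 560280\right) - 11973 = -735137 - 11973 = -747110$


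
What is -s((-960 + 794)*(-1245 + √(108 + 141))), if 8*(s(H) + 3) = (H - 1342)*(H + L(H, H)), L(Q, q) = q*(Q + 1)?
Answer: -1096799970086772 + 2647501834595*√249 ≈ -1.0550e+15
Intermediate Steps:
L(Q, q) = q*(1 + Q)
s(H) = -3 + (-1342 + H)*(H + H*(1 + H))/8 (s(H) = -3 + ((H - 1342)*(H + H*(1 + H)))/8 = -3 + ((-1342 + H)*(H + H*(1 + H)))/8 = -3 + (-1342 + H)*(H + H*(1 + H))/8)
-s((-960 + 794)*(-1245 + √(108 + 141))) = -(-3 - 671*(-960 + 794)*(-1245 + √(108 + 141))/2 - 335*(-1245 + √(108 + 141))²*(-960 + 794)²/2 + ((-960 + 794)*(-1245 + √(108 + 141)))³/8) = -(-3 - (-55693)*(-1245 + √249) - 335*27556*(-1245 + √249)²/2 + (-166*(-1245 + √249))³/8) = -(-3 - 671*(206670 - 166*√249)/2 - 335*(206670 - 166*√249)²/2 + (206670 - 166*√249)³/8) = -(-3 + (-69337785 + 55693*√249) - 335*(206670 - 166*√249)²/2 + (206670 - 166*√249)³/8) = -(-69337788 + 55693*√249 - 335*(206670 - 166*√249)²/2 + (206670 - 166*√249)³/8) = 69337788 - 55693*√249 - (206670 - 166*√249)³/8 + 335*(206670 - 166*√249)²/2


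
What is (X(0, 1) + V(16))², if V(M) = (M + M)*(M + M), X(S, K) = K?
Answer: 1050625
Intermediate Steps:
V(M) = 4*M² (V(M) = (2*M)*(2*M) = 4*M²)
(X(0, 1) + V(16))² = (1 + 4*16²)² = (1 + 4*256)² = (1 + 1024)² = 1025² = 1050625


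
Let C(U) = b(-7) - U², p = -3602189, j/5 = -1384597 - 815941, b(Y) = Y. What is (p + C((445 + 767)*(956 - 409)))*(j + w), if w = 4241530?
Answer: 2971697953092210720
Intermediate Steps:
j = -11002690 (j = 5*(-1384597 - 815941) = 5*(-2200538) = -11002690)
C(U) = -7 - U²
(p + C((445 + 767)*(956 - 409)))*(j + w) = (-3602189 + (-7 - ((445 + 767)*(956 - 409))²))*(-11002690 + 4241530) = (-3602189 + (-7 - (1212*547)²))*(-6761160) = (-3602189 + (-7 - 1*662964²))*(-6761160) = (-3602189 + (-7 - 1*439521265296))*(-6761160) = (-3602189 + (-7 - 439521265296))*(-6761160) = (-3602189 - 439521265303)*(-6761160) = -439524867492*(-6761160) = 2971697953092210720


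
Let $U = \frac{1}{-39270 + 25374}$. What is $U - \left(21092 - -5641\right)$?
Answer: $- \frac{371481769}{13896} \approx -26733.0$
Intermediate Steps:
$U = - \frac{1}{13896}$ ($U = \frac{1}{-13896} = - \frac{1}{13896} \approx -7.1963 \cdot 10^{-5}$)
$U - \left(21092 - -5641\right) = - \frac{1}{13896} - \left(21092 - -5641\right) = - \frac{1}{13896} - \left(21092 + 5641\right) = - \frac{1}{13896} - 26733 = - \frac{371481769}{13896}$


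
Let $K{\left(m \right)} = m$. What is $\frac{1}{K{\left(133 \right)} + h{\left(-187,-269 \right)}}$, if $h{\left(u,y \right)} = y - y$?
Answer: $\frac{1}{133} \approx 0.0075188$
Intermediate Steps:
$h{\left(u,y \right)} = 0$
$\frac{1}{K{\left(133 \right)} + h{\left(-187,-269 \right)}} = \frac{1}{133 + 0} = \frac{1}{133}$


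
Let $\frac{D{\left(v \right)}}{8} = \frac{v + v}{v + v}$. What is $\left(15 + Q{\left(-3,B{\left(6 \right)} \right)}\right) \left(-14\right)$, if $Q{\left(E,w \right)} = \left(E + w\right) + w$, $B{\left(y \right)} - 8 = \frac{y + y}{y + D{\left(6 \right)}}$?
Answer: $-416$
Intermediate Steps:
$D{\left(v \right)} = 8$ ($D{\left(v \right)} = 8 \frac{v + v}{v + v} = 8 \frac{2 v}{2 v} = 8 \cdot 2 v \frac{1}{2 v} = 8 \cdot 1 = 8$)
$B{\left(y \right)} = 8 + \frac{2 y}{8 + y}$ ($B{\left(y \right)} = 8 + \frac{y + y}{y + 8} = 8 + \frac{2 y}{8 + y}$)
$Q{\left(E,w \right)} = E + 2 w$
$\left(15 + Q{\left(-3,B{\left(6 \right)} \right)}\right) \left(-14\right) = \left(15 - \left(3 - 2 \frac{2 \left(32 + 5 \cdot 6\right)}{8 + 6}\right)\right) \left(-14\right) = \left(15 - \left(3 - 2 \frac{2 \left(32 + 30\right)}{14}\right)\right) \left(-14\right) = \left(15 - \left(3 - 2 \cdot 2 \cdot \frac{1}{14} \cdot 62\right)\right) \left(-14\right) = \left(15 + \left(-3 + 2 \cdot \frac{62}{7}\right)\right) \left(-14\right) = \left(15 + \left(-3 + \frac{124}{7}\right)\right) \left(-14\right) = \left(15 + \frac{103}{7}\right) \left(-14\right) = \frac{208}{7} \left(-14\right) = -416$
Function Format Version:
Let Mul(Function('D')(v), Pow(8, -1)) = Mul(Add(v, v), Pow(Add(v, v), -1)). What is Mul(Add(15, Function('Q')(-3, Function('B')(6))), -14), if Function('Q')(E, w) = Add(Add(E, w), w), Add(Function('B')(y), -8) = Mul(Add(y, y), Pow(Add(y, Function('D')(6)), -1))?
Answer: -416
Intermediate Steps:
Function('D')(v) = 8 (Function('D')(v) = Mul(8, Mul(Add(v, v), Pow(Add(v, v), -1))) = Mul(8, Mul(Mul(2, v), Pow(Mul(2, v), -1))) = Mul(8, Mul(Mul(2, v), Mul(Rational(1, 2), Pow(v, -1)))) = Mul(8, 1) = 8)
Function('B')(y) = Add(8, Mul(2, y, Pow(Add(8, y), -1))) (Function('B')(y) = Add(8, Mul(Add(y, y), Pow(Add(y, 8), -1))) = Add(8, Mul(Mul(2, y), Pow(Add(8, y), -1))) = Add(8, Mul(2, y, Pow(Add(8, y), -1))))
Function('Q')(E, w) = Add(E, Mul(2, w))
Mul(Add(15, Function('Q')(-3, Function('B')(6))), -14) = Mul(Add(15, Add(-3, Mul(2, Mul(2, Pow(Add(8, 6), -1), Add(32, Mul(5, 6)))))), -14) = Mul(Add(15, Add(-3, Mul(2, Mul(2, Pow(14, -1), Add(32, 30))))), -14) = Mul(Add(15, Add(-3, Mul(2, Mul(2, Rational(1, 14), 62)))), -14) = Mul(Add(15, Add(-3, Mul(2, Rational(62, 7)))), -14) = Mul(Add(15, Add(-3, Rational(124, 7))), -14) = Mul(Add(15, Rational(103, 7)), -14) = Mul(Rational(208, 7), -14) = -416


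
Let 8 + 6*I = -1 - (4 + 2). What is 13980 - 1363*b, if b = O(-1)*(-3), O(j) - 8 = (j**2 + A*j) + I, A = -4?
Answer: 113829/2 ≈ 56915.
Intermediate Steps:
I = -5/2 (I = -4/3 + (-1 - (4 + 2))/6 = -4/3 + (-1 - 1*6)/6 = -4/3 + (-1 - 6)/6 = -4/3 + (1/6)*(-7) = -4/3 - 7/6 = -5/2 ≈ -2.5000)
O(j) = 11/2 + j**2 - 4*j (O(j) = 8 + ((j**2 - 4*j) - 5/2) = 8 + (-5/2 + j**2 - 4*j) = 11/2 + j**2 - 4*j)
b = -63/2 (b = (11/2 + (-1)**2 - 4*(-1))*(-3) = (11/2 + 1 + 4)*(-3) = (21/2)*(-3) = -63/2 ≈ -31.500)
13980 - 1363*b = 13980 - 1363*(-63)/2 = 13980 - 1*(-85869/2) = 13980 + 85869/2 = 113829/2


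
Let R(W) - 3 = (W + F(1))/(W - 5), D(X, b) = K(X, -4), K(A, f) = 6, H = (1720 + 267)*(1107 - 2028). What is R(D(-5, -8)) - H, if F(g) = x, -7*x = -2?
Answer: 12810254/7 ≈ 1.8300e+6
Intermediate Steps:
x = 2/7 (x = -1/7*(-2) = 2/7 ≈ 0.28571)
H = -1830027 (H = 1987*(-921) = -1830027)
D(X, b) = 6
F(g) = 2/7
R(W) = 3 + (2/7 + W)/(-5 + W) (R(W) = 3 + (W + 2/7)/(W - 5) = 3 + (2/7 + W)/(-5 + W))
R(D(-5, -8)) - H = (-103 + 28*6)/(7*(-5 + 6)) - 1*(-1830027) = (1/7)*(-103 + 168)/1 + 1830027 = (1/7)*1*65 + 1830027 = 65/7 + 1830027 = 12810254/7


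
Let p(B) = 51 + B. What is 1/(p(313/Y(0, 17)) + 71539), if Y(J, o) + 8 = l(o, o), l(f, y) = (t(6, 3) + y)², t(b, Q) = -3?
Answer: 188/13459233 ≈ 1.3968e-5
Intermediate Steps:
l(f, y) = (-3 + y)²
Y(J, o) = -8 + (-3 + o)²
1/(p(313/Y(0, 17)) + 71539) = 1/((51 + 313/(-8 + (-3 + 17)²)) + 71539) = 1/((51 + 313/(-8 + 14²)) + 71539) = 1/((51 + 313/(-8 + 196)) + 71539) = 1/((51 + 313/188) + 71539) = 1/(9901/188 + 71539) = 1/(13459233/188) = 188/13459233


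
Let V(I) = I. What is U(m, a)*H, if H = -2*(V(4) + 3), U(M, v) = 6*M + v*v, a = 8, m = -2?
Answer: -728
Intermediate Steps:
U(M, v) = v² + 6*M (U(M, v) = 6*M + v² = v² + 6*M)
H = -14 (H = -2*(4 + 3) = -2*7 = -14)
U(m, a)*H = (8² + 6*(-2))*(-14) = (64 - 12)*(-14) = 52*(-14) = -728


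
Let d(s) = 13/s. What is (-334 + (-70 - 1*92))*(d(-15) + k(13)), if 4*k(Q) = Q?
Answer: -17732/15 ≈ -1182.1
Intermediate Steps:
k(Q) = Q/4
(-334 + (-70 - 1*92))*(d(-15) + k(13)) = (-334 + (-70 - 1*92))*(13/(-15) + (1/4)*13) = (-334 + (-70 - 92))*(13*(-1/15) + 13/4) = (-334 - 162)*(-13/15 + 13/4) = -496*143/60 = -17732/15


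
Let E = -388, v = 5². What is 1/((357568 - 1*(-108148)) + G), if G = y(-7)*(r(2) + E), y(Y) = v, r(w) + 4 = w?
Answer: 1/455966 ≈ 2.1931e-6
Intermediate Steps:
r(w) = -4 + w
v = 25
y(Y) = 25
G = -9750 (G = 25*((-4 + 2) - 388) = 25*(-2 - 388) = 25*(-390) = -9750)
1/((357568 - 1*(-108148)) + G) = 1/((357568 - 1*(-108148)) - 9750) = 1/((357568 + 108148) - 9750) = 1/(465716 - 9750) = 1/455966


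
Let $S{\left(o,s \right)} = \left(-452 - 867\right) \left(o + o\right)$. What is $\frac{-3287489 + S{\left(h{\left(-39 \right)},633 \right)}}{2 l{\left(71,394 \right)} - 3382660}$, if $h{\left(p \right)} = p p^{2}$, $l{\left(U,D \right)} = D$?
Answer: $- \frac{153196033}{3381872} \approx -45.299$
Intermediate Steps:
$h{\left(p \right)} = p^{3}$
$S{\left(o,s \right)} = - 2638 o$ ($S{\left(o,s \right)} = - 1319 \cdot 2 o = - 2638 o$)
$\frac{-3287489 + S{\left(h{\left(-39 \right)},633 \right)}}{2 l{\left(71,394 \right)} - 3382660} = \frac{-3287489 - 2638 \left(-39\right)^{3}}{2 \cdot 394 - 3382660} = \frac{-3287489 - -156483522}{788 - 3382660} = \frac{-3287489 + 156483522}{-3381872} = 153196033 \left(- \frac{1}{3381872}\right) = - \frac{153196033}{3381872}$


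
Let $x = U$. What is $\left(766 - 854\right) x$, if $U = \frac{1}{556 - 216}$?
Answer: $- \frac{22}{85} \approx -0.25882$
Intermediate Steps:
$U = \frac{1}{340} \approx 0.0029412$
$x = \frac{1}{340} \approx 0.0029412$
$\left(766 - 854\right) x = \left(766 - 854\right) \frac{1}{340} = \left(-88\right) \frac{1}{340} = - \frac{22}{85}$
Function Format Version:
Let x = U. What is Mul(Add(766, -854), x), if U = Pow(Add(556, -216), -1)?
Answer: Rational(-22, 85) ≈ -0.25882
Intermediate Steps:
U = Rational(1, 340) (U = Pow(340, -1) = Rational(1, 340) ≈ 0.0029412)
x = Rational(1, 340) ≈ 0.0029412
Mul(Add(766, -854), x) = Mul(Add(766, -854), Rational(1, 340)) = Mul(-88, Rational(1, 340)) = Rational(-22, 85)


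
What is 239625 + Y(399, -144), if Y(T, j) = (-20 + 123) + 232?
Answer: 239960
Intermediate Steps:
Y(T, j) = 335 (Y(T, j) = 103 + 232 = 335)
239625 + Y(399, -144) = 239625 + 335 = 239960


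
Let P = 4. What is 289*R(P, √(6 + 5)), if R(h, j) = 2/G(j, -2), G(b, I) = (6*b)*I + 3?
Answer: -578/525 - 2312*√11/525 ≈ -15.707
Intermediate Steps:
G(b, I) = 3 + 6*I*b (G(b, I) = 6*I*b + 3 = 3 + 6*I*b)
R(h, j) = 2/(3 - 12*j) (R(h, j) = 2/(3 + 6*(-2)*j) = 2/(3 - 12*j))
289*R(P, √(6 + 5)) = 289*(-2/(-3 + 12*√(6 + 5))) = 289*(-2/(-3 + 12*√11)) = -578/(-3 + 12*√11)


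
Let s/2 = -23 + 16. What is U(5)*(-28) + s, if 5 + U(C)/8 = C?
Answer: -14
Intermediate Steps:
U(C) = -40 + 8*C
s = -14 (s = 2*(-23 + 16) = 2*(-7) = -14)
U(5)*(-28) + s = (-40 + 8*5)*(-28) - 14 = (-40 + 40)*(-28) - 14 = 0*(-28) - 14 = 0 - 14 = -14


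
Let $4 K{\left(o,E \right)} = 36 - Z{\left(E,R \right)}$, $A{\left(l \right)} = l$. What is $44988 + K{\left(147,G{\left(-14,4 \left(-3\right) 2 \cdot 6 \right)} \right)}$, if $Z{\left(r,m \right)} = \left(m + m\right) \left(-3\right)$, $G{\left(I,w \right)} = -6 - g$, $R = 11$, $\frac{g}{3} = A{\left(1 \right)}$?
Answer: $\frac{90027}{2} \approx 45014.0$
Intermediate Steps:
$g = 3$ ($g = 3 \cdot 1 = 3$)
$G{\left(I,w \right)} = -9$ ($G{\left(I,w \right)} = -6 - 3 = -9$)
$Z{\left(r,m \right)} = - 6 m$ ($Z{\left(r,m \right)} = 2 m \left(-3\right) = - 6 m$)
$K{\left(o,E \right)} = \frac{51}{2}$ ($K{\left(o,E \right)} = \frac{36 - \left(-6\right) 11}{4} = \frac{36 - -66}{4} = \frac{36 + 66}{4} = \frac{1}{4} \cdot 102 = \frac{51}{2}$)
$44988 + K{\left(147,G{\left(-14,4 \left(-3\right) 2 \cdot 6 \right)} \right)} = 44988 + \frac{51}{2} = \frac{90027}{2}$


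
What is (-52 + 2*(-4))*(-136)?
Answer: 8160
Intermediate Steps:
(-52 + 2*(-4))*(-136) = (-52 - 8)*(-136) = -60*(-136) = 8160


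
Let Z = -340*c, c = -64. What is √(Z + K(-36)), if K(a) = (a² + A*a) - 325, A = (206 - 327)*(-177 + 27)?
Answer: I*√630669 ≈ 794.15*I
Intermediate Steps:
A = 18150 (A = -121*(-150) = 18150)
K(a) = -325 + a² + 18150*a (K(a) = (a² + 18150*a) - 325 = -325 + a² + 18150*a)
Z = 21760 (Z = -340*(-64) = 21760)
√(Z + K(-36)) = √(21760 + (-325 + (-36)² + 18150*(-36))) = √(21760 + (-325 + 1296 - 653400)) = √(21760 - 652429) = √(-630669) = I*√630669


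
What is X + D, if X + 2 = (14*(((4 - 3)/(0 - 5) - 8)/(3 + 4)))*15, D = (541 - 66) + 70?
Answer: 297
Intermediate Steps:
D = 545 (D = 475 + 70 = 545)
X = -248 (X = -2 + (14*(((4 - 3)/(0 - 5) - 8)/(3 + 4)))*15 = -2 + (14*((1/(-5) - 8)/7))*15 = -2 + (14*((1*(-⅕) - 8)*(⅐)))*15 = -2 + (14*((-⅕ - 8)*(⅐)))*15 = -2 + (14*(-41/5*⅐))*15 = -2 + (14*(-41/35))*15 = -2 - 82/5*15 = -2 - 246 = -248)
X + D = -248 + 545 = 297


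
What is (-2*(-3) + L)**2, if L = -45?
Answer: 1521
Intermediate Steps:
(-2*(-3) + L)**2 = (-2*(-3) - 45)**2 = (6 - 45)**2 = (-39)**2 = 1521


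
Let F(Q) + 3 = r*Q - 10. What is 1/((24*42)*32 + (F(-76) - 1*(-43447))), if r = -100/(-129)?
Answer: 129/9756410 ≈ 1.3222e-5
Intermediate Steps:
r = 100/129 (r = -100*(-1/129) = 100/129 ≈ 0.77519)
F(Q) = -13 + 100*Q/129 (F(Q) = -3 + (100*Q/129 - 10) = -3 + (-10 + 100*Q/129) = -13 + 100*Q/129)
1/((24*42)*32 + (F(-76) - 1*(-43447))) = 1/((24*42)*32 + ((-13 + (100/129)*(-76)) - 1*(-43447))) = 1/(1008*32 + ((-13 - 7600/129) + 43447)) = 1/(32256 + (-9277/129 + 43447)) = 1/(32256 + 5595386/129) = 1/(9756410/129) = 129/9756410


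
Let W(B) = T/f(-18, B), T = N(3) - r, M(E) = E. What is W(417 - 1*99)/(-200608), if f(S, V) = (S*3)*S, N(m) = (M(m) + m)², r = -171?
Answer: -23/21665664 ≈ -1.0616e-6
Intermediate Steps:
N(m) = 4*m² (N(m) = (m + m)² = (2*m)² = 4*m²)
f(S, V) = 3*S² (f(S, V) = (3*S)*S = 3*S²)
T = 207 (T = 4*3² - 1*(-171) = 4*9 + 171 = 36 + 171 = 207)
W(B) = 23/108 (W(B) = 207/((3*(-18)²)) = 207/((3*324)) = 207/972 = 207*(1/972) = 23/108)
W(417 - 1*99)/(-200608) = (23/108)/(-200608) = (23/108)*(-1/200608) = -23/21665664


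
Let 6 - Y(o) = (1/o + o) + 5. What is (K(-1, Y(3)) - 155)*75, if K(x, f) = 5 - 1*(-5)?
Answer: -10875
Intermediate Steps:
Y(o) = 1 - o - 1/o (Y(o) = 6 - ((1/o + o) + 5) = 6 - ((o + 1/o) + 5) = 6 - (5 + o + 1/o) = 6 + (-5 - o - 1/o) = 1 - o - 1/o)
K(x, f) = 10 (K(x, f) = 5 + 5 = 10)
(K(-1, Y(3)) - 155)*75 = (10 - 155)*75 = -145*75 = -10875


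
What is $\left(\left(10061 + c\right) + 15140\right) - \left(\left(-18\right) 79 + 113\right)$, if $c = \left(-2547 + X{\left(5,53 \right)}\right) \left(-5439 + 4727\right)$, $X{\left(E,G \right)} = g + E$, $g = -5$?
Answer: $1839974$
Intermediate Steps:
$X{\left(E,G \right)} = -5 + E$
$c = 1813464$ ($c = \left(-2547 + \left(-5 + 5\right)\right) \left(-5439 + 4727\right) = \left(-2547 + 0\right) \left(-712\right) = \left(-2547\right) \left(-712\right) = 1813464$)
$\left(\left(10061 + c\right) + 15140\right) - \left(\left(-18\right) 79 + 113\right) = \left(\left(10061 + 1813464\right) + 15140\right) - \left(\left(-18\right) 79 + 113\right) = \left(1823525 + 15140\right) - \left(-1422 + 113\right) = 1838665 - -1309 = 1838665 + 1309 = 1839974$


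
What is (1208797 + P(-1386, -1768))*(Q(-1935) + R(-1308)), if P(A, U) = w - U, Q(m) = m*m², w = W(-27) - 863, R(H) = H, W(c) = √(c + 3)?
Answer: -8764383753578466 - 14490153366*I*√6 ≈ -8.7644e+15 - 3.5494e+10*I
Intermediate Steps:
W(c) = √(3 + c)
w = -863 + 2*I*√6 (w = √(3 - 27) - 863 = √(-24) - 863 = 2*I*√6 - 863 = -863 + 2*I*√6 ≈ -863.0 + 4.899*I)
Q(m) = m³
P(A, U) = -863 - U + 2*I*√6 (P(A, U) = (-863 + 2*I*√6) - U = -863 - U + 2*I*√6)
(1208797 + P(-1386, -1768))*(Q(-1935) + R(-1308)) = (1208797 + (-863 - 1*(-1768) + 2*I*√6))*((-1935)³ - 1308) = (1208797 + (-863 + 1768 + 2*I*√6))*(-7245075375 - 1308) = (1208797 + (905 + 2*I*√6))*(-7245076683) = (1209702 + 2*I*√6)*(-7245076683) = -8764383753578466 - 14490153366*I*√6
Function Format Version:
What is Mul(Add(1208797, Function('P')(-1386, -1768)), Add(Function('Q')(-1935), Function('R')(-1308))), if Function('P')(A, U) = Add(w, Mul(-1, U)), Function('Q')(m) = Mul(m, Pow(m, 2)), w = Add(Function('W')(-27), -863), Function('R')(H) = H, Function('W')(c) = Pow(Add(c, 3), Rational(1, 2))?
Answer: Add(-8764383753578466, Mul(-14490153366, I, Pow(6, Rational(1, 2)))) ≈ Add(-8.7644e+15, Mul(-3.5494e+10, I))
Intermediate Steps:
Function('W')(c) = Pow(Add(3, c), Rational(1, 2))
w = Add(-863, Mul(2, I, Pow(6, Rational(1, 2)))) (w = Add(Pow(Add(3, -27), Rational(1, 2)), -863) = Add(Pow(-24, Rational(1, 2)), -863) = Add(Mul(2, I, Pow(6, Rational(1, 2))), -863) = Add(-863, Mul(2, I, Pow(6, Rational(1, 2)))) ≈ Add(-863.00, Mul(4.8990, I)))
Function('Q')(m) = Pow(m, 3)
Function('P')(A, U) = Add(-863, Mul(-1, U), Mul(2, I, Pow(6, Rational(1, 2)))) (Function('P')(A, U) = Add(Add(-863, Mul(2, I, Pow(6, Rational(1, 2)))), Mul(-1, U)) = Add(-863, Mul(-1, U), Mul(2, I, Pow(6, Rational(1, 2)))))
Mul(Add(1208797, Function('P')(-1386, -1768)), Add(Function('Q')(-1935), Function('R')(-1308))) = Mul(Add(1208797, Add(-863, Mul(-1, -1768), Mul(2, I, Pow(6, Rational(1, 2))))), Add(Pow(-1935, 3), -1308)) = Mul(Add(1208797, Add(-863, 1768, Mul(2, I, Pow(6, Rational(1, 2))))), Add(-7245075375, -1308)) = Mul(Add(1208797, Add(905, Mul(2, I, Pow(6, Rational(1, 2))))), -7245076683) = Mul(Add(1209702, Mul(2, I, Pow(6, Rational(1, 2)))), -7245076683) = Add(-8764383753578466, Mul(-14490153366, I, Pow(6, Rational(1, 2))))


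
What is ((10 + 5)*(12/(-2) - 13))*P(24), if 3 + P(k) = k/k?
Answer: 570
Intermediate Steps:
P(k) = -2 (P(k) = -3 + k/k = -3 + 1 = -2)
((10 + 5)*(12/(-2) - 13))*P(24) = ((10 + 5)*(12/(-2) - 13))*(-2) = (15*(12*(-1/2) - 13))*(-2) = (15*(-6 - 13))*(-2) = (15*(-19))*(-2) = -285*(-2) = 570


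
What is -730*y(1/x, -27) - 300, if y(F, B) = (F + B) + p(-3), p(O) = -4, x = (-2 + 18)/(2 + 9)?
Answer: 174625/8 ≈ 21828.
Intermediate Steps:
x = 16/11 ≈ 1.4545
y(F, B) = -4 + B + F (y(F, B) = (F + B) - 4 = (B + F) - 4 = -4 + B + F)
-730*y(1/x, -27) - 300 = -730*(-4 - 27 + 1/(16/11)) - 300 = -730*(-4 - 27 + 1*(11/16)) - 300 = -730*(-4 - 27 + 11/16) - 300 = -730*(-485/16) - 300 = 177025/8 - 300 = 174625/8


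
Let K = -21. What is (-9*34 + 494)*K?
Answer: -3948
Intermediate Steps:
(-9*34 + 494)*K = (-9*34 + 494)*(-21) = (-306 + 494)*(-21) = 188*(-21) = -3948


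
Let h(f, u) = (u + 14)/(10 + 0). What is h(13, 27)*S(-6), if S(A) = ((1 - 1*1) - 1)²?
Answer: 41/10 ≈ 4.1000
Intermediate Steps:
h(f, u) = 7/5 + u/10 (h(f, u) = (14 + u)/10 = (14 + u)*(⅒) = 7/5 + u/10)
S(A) = 1 (S(A) = ((1 - 1) - 1)² = (0 - 1)² = (-1)² = 1)
h(13, 27)*S(-6) = (7/5 + (⅒)*27)*1 = (7/5 + 27/10)*1 = (41/10)*1 = 41/10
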